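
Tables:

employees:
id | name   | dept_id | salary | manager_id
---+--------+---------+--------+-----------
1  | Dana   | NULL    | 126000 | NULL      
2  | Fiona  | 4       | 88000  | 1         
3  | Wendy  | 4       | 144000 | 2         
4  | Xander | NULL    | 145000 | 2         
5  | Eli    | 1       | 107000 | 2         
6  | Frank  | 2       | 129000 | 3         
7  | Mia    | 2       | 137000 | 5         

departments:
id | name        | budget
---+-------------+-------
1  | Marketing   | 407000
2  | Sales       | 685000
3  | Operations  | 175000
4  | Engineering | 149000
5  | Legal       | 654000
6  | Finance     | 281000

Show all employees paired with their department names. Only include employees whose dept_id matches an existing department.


INNER JOIN keeps only employees rows whose dept_id matches an id in departments. Walk through each employee:
  - employee 1 (Dana): dept_id=NULL, no match -> dropped
  - employee 2 (Fiona): dept_id=4 -> matches Engineering
  - employee 3 (Wendy): dept_id=4 -> matches Engineering
  - employee 4 (Xander): dept_id=NULL, no match -> dropped
  - employee 5 (Eli): dept_id=1 -> matches Marketing
  - employee 6 (Frank): dept_id=2 -> matches Sales
  - employee 7 (Mia): dept_id=2 -> matches Sales
So 2 of 7 rows are dropped.

SQL:
SELECT a.name, b.name AS department
FROM employees a
INNER JOIN departments b ON a.dept_id = b.id

Result:
name  | department 
------+------------
Fiona | Engineering
Wendy | Engineering
Eli   | Marketing  
Frank | Sales      
Mia   | Sales      


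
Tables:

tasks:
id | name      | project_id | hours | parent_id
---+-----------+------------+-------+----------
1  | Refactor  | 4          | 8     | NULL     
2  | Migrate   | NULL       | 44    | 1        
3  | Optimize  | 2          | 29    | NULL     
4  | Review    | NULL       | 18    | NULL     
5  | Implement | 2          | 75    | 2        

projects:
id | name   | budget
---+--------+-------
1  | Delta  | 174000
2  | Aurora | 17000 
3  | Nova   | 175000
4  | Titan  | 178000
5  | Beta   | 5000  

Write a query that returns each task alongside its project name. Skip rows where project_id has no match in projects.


INNER JOIN keeps only tasks rows whose project_id matches an id in projects. Walk through each task:
  - task 1 (Refactor): project_id=4 -> matches Titan
  - task 2 (Migrate): project_id=NULL, no match -> dropped
  - task 3 (Optimize): project_id=2 -> matches Aurora
  - task 4 (Review): project_id=NULL, no match -> dropped
  - task 5 (Implement): project_id=2 -> matches Aurora
So 2 of 5 rows are dropped.

SQL:
SELECT a.name, b.name AS project
FROM tasks a
INNER JOIN projects b ON a.project_id = b.id

Result:
name      | project
----------+--------
Refactor  | Titan  
Optimize  | Aurora 
Implement | Aurora 


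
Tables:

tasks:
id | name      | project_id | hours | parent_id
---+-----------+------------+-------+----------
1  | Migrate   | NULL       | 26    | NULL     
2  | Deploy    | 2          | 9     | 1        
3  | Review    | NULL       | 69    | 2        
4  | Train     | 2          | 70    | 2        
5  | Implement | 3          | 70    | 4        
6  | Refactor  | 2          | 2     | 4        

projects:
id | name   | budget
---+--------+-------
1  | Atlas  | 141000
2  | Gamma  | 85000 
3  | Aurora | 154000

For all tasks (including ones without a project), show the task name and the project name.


LEFT JOIN keeps every row from tasks (the left table); where project_id has no match in projects, the project columns become NULL. Walk through each task:
  - task 1 (Migrate): project_id=NULL, no match -> kept with NULL
  - task 2 (Deploy): project_id=2 -> matches Gamma
  - task 3 (Review): project_id=NULL, no match -> kept with NULL
  - task 4 (Train): project_id=2 -> matches Gamma
  - task 5 (Implement): project_id=3 -> matches Aurora
  - task 6 (Refactor): project_id=2 -> matches Gamma
All 6 rows appear; 2 have NULL project.

SQL:
SELECT a.name, b.name AS project
FROM tasks a
LEFT JOIN projects b ON a.project_id = b.id

Result:
name      | project
----------+--------
Migrate   | NULL   
Deploy    | Gamma  
Review    | NULL   
Train     | Gamma  
Implement | Aurora 
Refactor  | Gamma  


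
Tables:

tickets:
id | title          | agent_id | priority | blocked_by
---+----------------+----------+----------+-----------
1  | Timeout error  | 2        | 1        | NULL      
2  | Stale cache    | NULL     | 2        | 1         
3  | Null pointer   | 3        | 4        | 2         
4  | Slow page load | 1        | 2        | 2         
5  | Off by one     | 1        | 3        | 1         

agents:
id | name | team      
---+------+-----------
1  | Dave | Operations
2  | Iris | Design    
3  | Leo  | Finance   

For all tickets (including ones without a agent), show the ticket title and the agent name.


LEFT JOIN keeps every row from tickets (the left table); where agent_id has no match in agents, the agent columns become NULL. Walk through each ticket:
  - ticket 1 (Timeout error): agent_id=2 -> matches Iris
  - ticket 2 (Stale cache): agent_id=NULL, no match -> kept with NULL
  - ticket 3 (Null pointer): agent_id=3 -> matches Leo
  - ticket 4 (Slow page load): agent_id=1 -> matches Dave
  - ticket 5 (Off by one): agent_id=1 -> matches Dave
All 5 rows appear; 1 has NULL agent.

SQL:
SELECT a.title, b.name AS agent
FROM tickets a
LEFT JOIN agents b ON a.agent_id = b.id

Result:
title          | agent
---------------+------
Timeout error  | Iris 
Stale cache    | NULL 
Null pointer   | Leo  
Slow page load | Dave 
Off by one     | Dave 


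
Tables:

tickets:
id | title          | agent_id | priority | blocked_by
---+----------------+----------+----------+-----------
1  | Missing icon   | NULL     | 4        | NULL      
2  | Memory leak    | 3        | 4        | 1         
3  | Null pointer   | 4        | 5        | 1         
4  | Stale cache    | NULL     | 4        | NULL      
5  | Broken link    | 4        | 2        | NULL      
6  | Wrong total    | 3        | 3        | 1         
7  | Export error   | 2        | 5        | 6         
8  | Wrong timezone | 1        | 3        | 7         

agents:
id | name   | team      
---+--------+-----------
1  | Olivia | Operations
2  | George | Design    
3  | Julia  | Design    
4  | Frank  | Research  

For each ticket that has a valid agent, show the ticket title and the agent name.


INNER JOIN keeps only tickets rows whose agent_id matches an id in agents. Walk through each ticket:
  - ticket 1 (Missing icon): agent_id=NULL, no match -> dropped
  - ticket 2 (Memory leak): agent_id=3 -> matches Julia
  - ticket 3 (Null pointer): agent_id=4 -> matches Frank
  - ticket 4 (Stale cache): agent_id=NULL, no match -> dropped
  - ticket 5 (Broken link): agent_id=4 -> matches Frank
  - ticket 6 (Wrong total): agent_id=3 -> matches Julia
  - ticket 7 (Export error): agent_id=2 -> matches George
  - ticket 8 (Wrong timezone): agent_id=1 -> matches Olivia
So 2 of 8 rows are dropped.

SQL:
SELECT a.title, b.name AS agent
FROM tickets a
INNER JOIN agents b ON a.agent_id = b.id

Result:
title          | agent 
---------------+-------
Memory leak    | Julia 
Null pointer   | Frank 
Broken link    | Frank 
Wrong total    | Julia 
Export error   | George
Wrong timezone | Olivia


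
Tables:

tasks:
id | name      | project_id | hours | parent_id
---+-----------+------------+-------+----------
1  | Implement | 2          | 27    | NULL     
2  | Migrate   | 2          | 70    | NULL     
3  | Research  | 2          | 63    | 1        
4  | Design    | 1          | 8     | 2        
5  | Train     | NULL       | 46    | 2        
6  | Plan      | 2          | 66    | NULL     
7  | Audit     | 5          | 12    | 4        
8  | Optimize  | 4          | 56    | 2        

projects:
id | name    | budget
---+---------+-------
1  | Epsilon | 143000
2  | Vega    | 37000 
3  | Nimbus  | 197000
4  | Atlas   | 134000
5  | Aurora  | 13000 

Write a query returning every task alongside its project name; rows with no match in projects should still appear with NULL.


LEFT JOIN keeps every row from tasks (the left table); where project_id has no match in projects, the project columns become NULL. Walk through each task:
  - task 1 (Implement): project_id=2 -> matches Vega
  - task 2 (Migrate): project_id=2 -> matches Vega
  - task 3 (Research): project_id=2 -> matches Vega
  - task 4 (Design): project_id=1 -> matches Epsilon
  - task 5 (Train): project_id=NULL, no match -> kept with NULL
  - task 6 (Plan): project_id=2 -> matches Vega
  - task 7 (Audit): project_id=5 -> matches Aurora
  - task 8 (Optimize): project_id=4 -> matches Atlas
All 8 rows appear; 1 has NULL project.

SQL:
SELECT a.name, b.name AS project
FROM tasks a
LEFT JOIN projects b ON a.project_id = b.id

Result:
name      | project
----------+--------
Implement | Vega   
Migrate   | Vega   
Research  | Vega   
Design    | Epsilon
Train     | NULL   
Plan      | Vega   
Audit     | Aurora 
Optimize  | Atlas  


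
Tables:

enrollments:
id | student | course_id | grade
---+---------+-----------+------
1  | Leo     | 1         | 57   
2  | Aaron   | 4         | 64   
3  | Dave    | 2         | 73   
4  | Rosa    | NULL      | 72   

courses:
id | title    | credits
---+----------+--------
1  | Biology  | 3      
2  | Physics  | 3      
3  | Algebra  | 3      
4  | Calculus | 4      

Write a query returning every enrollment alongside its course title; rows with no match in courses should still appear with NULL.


LEFT JOIN keeps every row from enrollments (the left table); where course_id has no match in courses, the course columns become NULL. Walk through each enrollment:
  - enrollment 1 (Leo): course_id=1 -> matches Biology
  - enrollment 2 (Aaron): course_id=4 -> matches Calculus
  - enrollment 3 (Dave): course_id=2 -> matches Physics
  - enrollment 4 (Rosa): course_id=NULL, no match -> kept with NULL
All 4 rows appear; 1 has NULL course.

SQL:
SELECT a.student, b.title AS course
FROM enrollments a
LEFT JOIN courses b ON a.course_id = b.id

Result:
student | course  
--------+---------
Leo     | Biology 
Aaron   | Calculus
Dave    | Physics 
Rosa    | NULL    


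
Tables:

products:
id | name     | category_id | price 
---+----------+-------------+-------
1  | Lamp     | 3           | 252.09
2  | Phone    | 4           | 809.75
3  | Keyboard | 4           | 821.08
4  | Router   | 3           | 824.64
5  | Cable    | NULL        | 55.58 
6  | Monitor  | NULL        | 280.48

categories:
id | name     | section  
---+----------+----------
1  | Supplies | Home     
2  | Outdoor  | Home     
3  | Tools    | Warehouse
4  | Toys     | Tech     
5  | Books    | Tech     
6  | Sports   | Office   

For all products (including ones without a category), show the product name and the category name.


LEFT JOIN keeps every row from products (the left table); where category_id has no match in categories, the category columns become NULL. Walk through each product:
  - product 1 (Lamp): category_id=3 -> matches Tools
  - product 2 (Phone): category_id=4 -> matches Toys
  - product 3 (Keyboard): category_id=4 -> matches Toys
  - product 4 (Router): category_id=3 -> matches Tools
  - product 5 (Cable): category_id=NULL, no match -> kept with NULL
  - product 6 (Monitor): category_id=NULL, no match -> kept with NULL
All 6 rows appear; 2 have NULL category.

SQL:
SELECT a.name, b.name AS category
FROM products a
LEFT JOIN categories b ON a.category_id = b.id

Result:
name     | category
---------+---------
Lamp     | Tools   
Phone    | Toys    
Keyboard | Toys    
Router   | Tools   
Cable    | NULL    
Monitor  | NULL    


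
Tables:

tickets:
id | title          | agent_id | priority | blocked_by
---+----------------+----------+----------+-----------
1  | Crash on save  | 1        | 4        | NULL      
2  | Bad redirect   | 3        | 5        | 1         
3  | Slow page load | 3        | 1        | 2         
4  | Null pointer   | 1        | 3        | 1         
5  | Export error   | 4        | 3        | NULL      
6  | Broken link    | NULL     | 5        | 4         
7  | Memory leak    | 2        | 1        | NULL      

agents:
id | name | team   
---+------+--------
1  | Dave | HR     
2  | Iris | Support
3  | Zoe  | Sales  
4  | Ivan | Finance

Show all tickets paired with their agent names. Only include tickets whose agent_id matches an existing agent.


INNER JOIN keeps only tickets rows whose agent_id matches an id in agents. Walk through each ticket:
  - ticket 1 (Crash on save): agent_id=1 -> matches Dave
  - ticket 2 (Bad redirect): agent_id=3 -> matches Zoe
  - ticket 3 (Slow page load): agent_id=3 -> matches Zoe
  - ticket 4 (Null pointer): agent_id=1 -> matches Dave
  - ticket 5 (Export error): agent_id=4 -> matches Ivan
  - ticket 6 (Broken link): agent_id=NULL, no match -> dropped
  - ticket 7 (Memory leak): agent_id=2 -> matches Iris
So 1 of 7 rows is dropped.

SQL:
SELECT a.title, b.name AS agent
FROM tickets a
INNER JOIN agents b ON a.agent_id = b.id

Result:
title          | agent
---------------+------
Crash on save  | Dave 
Bad redirect   | Zoe  
Slow page load | Zoe  
Null pointer   | Dave 
Export error   | Ivan 
Memory leak    | Iris 


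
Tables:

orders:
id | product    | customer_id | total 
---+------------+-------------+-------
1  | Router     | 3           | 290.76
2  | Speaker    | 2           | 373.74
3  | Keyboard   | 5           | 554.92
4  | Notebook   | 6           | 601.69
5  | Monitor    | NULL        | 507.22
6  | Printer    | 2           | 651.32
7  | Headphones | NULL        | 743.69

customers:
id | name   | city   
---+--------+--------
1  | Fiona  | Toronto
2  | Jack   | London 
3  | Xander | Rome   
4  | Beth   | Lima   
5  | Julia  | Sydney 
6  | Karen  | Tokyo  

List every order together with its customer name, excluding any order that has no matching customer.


INNER JOIN keeps only orders rows whose customer_id matches an id in customers. Walk through each order:
  - order 1 (Router): customer_id=3 -> matches Xander
  - order 2 (Speaker): customer_id=2 -> matches Jack
  - order 3 (Keyboard): customer_id=5 -> matches Julia
  - order 4 (Notebook): customer_id=6 -> matches Karen
  - order 5 (Monitor): customer_id=NULL, no match -> dropped
  - order 6 (Printer): customer_id=2 -> matches Jack
  - order 7 (Headphones): customer_id=NULL, no match -> dropped
So 2 of 7 rows are dropped.

SQL:
SELECT a.product, b.name AS customer
FROM orders a
INNER JOIN customers b ON a.customer_id = b.id

Result:
product  | customer
---------+---------
Router   | Xander  
Speaker  | Jack    
Keyboard | Julia   
Notebook | Karen   
Printer  | Jack    


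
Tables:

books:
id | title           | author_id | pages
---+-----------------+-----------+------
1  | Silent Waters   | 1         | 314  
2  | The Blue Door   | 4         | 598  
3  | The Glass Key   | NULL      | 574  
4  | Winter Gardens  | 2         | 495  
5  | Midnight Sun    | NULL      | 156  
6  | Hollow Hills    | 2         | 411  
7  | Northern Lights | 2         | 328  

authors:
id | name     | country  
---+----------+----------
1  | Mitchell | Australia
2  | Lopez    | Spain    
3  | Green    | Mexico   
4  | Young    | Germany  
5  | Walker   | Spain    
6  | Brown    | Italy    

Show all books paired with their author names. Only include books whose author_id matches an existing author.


INNER JOIN keeps only books rows whose author_id matches an id in authors. Walk through each book:
  - book 1 (Silent Waters): author_id=1 -> matches Mitchell
  - book 2 (The Blue Door): author_id=4 -> matches Young
  - book 3 (The Glass Key): author_id=NULL, no match -> dropped
  - book 4 (Winter Gardens): author_id=2 -> matches Lopez
  - book 5 (Midnight Sun): author_id=NULL, no match -> dropped
  - book 6 (Hollow Hills): author_id=2 -> matches Lopez
  - book 7 (Northern Lights): author_id=2 -> matches Lopez
So 2 of 7 rows are dropped.

SQL:
SELECT a.title, b.name AS author
FROM books a
INNER JOIN authors b ON a.author_id = b.id

Result:
title           | author  
----------------+---------
Silent Waters   | Mitchell
The Blue Door   | Young   
Winter Gardens  | Lopez   
Hollow Hills    | Lopez   
Northern Lights | Lopez   


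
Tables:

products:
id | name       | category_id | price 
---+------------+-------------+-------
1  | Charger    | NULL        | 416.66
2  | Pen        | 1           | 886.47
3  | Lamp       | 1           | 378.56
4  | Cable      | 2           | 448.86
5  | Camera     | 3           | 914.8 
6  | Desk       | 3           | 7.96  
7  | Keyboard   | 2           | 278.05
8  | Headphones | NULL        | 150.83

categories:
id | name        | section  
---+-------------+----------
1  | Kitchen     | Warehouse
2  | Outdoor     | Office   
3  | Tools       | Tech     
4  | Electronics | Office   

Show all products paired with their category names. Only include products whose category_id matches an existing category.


INNER JOIN keeps only products rows whose category_id matches an id in categories. Walk through each product:
  - product 1 (Charger): category_id=NULL, no match -> dropped
  - product 2 (Pen): category_id=1 -> matches Kitchen
  - product 3 (Lamp): category_id=1 -> matches Kitchen
  - product 4 (Cable): category_id=2 -> matches Outdoor
  - product 5 (Camera): category_id=3 -> matches Tools
  - product 6 (Desk): category_id=3 -> matches Tools
  - product 7 (Keyboard): category_id=2 -> matches Outdoor
  - product 8 (Headphones): category_id=NULL, no match -> dropped
So 2 of 8 rows are dropped.

SQL:
SELECT a.name, b.name AS category
FROM products a
INNER JOIN categories b ON a.category_id = b.id

Result:
name     | category
---------+---------
Pen      | Kitchen 
Lamp     | Kitchen 
Cable    | Outdoor 
Camera   | Tools   
Desk     | Tools   
Keyboard | Outdoor 


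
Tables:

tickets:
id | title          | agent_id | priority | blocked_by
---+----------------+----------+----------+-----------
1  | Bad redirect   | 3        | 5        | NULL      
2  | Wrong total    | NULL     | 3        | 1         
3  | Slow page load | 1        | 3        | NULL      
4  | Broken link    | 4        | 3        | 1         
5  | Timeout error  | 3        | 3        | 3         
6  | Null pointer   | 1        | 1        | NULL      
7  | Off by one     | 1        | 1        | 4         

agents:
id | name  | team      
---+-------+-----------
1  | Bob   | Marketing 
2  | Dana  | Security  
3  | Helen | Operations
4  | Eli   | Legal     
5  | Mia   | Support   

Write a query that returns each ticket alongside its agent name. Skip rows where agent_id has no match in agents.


INNER JOIN keeps only tickets rows whose agent_id matches an id in agents. Walk through each ticket:
  - ticket 1 (Bad redirect): agent_id=3 -> matches Helen
  - ticket 2 (Wrong total): agent_id=NULL, no match -> dropped
  - ticket 3 (Slow page load): agent_id=1 -> matches Bob
  - ticket 4 (Broken link): agent_id=4 -> matches Eli
  - ticket 5 (Timeout error): agent_id=3 -> matches Helen
  - ticket 6 (Null pointer): agent_id=1 -> matches Bob
  - ticket 7 (Off by one): agent_id=1 -> matches Bob
So 1 of 7 rows is dropped.

SQL:
SELECT a.title, b.name AS agent
FROM tickets a
INNER JOIN agents b ON a.agent_id = b.id

Result:
title          | agent
---------------+------
Bad redirect   | Helen
Slow page load | Bob  
Broken link    | Eli  
Timeout error  | Helen
Null pointer   | Bob  
Off by one     | Bob  


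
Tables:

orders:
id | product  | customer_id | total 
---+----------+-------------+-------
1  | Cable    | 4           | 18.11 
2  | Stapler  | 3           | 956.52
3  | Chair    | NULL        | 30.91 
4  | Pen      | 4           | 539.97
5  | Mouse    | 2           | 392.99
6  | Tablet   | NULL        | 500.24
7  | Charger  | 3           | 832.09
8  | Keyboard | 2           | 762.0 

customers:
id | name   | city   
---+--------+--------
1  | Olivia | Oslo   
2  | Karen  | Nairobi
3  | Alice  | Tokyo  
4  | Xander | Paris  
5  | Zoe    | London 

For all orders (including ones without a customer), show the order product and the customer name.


LEFT JOIN keeps every row from orders (the left table); where customer_id has no match in customers, the customer columns become NULL. Walk through each order:
  - order 1 (Cable): customer_id=4 -> matches Xander
  - order 2 (Stapler): customer_id=3 -> matches Alice
  - order 3 (Chair): customer_id=NULL, no match -> kept with NULL
  - order 4 (Pen): customer_id=4 -> matches Xander
  - order 5 (Mouse): customer_id=2 -> matches Karen
  - order 6 (Tablet): customer_id=NULL, no match -> kept with NULL
  - order 7 (Charger): customer_id=3 -> matches Alice
  - order 8 (Keyboard): customer_id=2 -> matches Karen
All 8 rows appear; 2 have NULL customer.

SQL:
SELECT a.product, b.name AS customer
FROM orders a
LEFT JOIN customers b ON a.customer_id = b.id

Result:
product  | customer
---------+---------
Cable    | Xander  
Stapler  | Alice   
Chair    | NULL    
Pen      | Xander  
Mouse    | Karen   
Tablet   | NULL    
Charger  | Alice   
Keyboard | Karen   


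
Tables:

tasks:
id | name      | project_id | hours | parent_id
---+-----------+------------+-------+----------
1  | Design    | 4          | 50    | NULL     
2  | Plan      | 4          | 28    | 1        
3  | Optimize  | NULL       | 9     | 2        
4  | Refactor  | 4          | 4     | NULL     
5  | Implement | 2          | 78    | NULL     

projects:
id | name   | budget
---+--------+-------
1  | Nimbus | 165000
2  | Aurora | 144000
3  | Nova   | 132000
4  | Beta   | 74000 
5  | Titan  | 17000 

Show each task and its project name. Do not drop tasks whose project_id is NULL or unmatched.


LEFT JOIN keeps every row from tasks (the left table); where project_id has no match in projects, the project columns become NULL. Walk through each task:
  - task 1 (Design): project_id=4 -> matches Beta
  - task 2 (Plan): project_id=4 -> matches Beta
  - task 3 (Optimize): project_id=NULL, no match -> kept with NULL
  - task 4 (Refactor): project_id=4 -> matches Beta
  - task 5 (Implement): project_id=2 -> matches Aurora
All 5 rows appear; 1 has NULL project.

SQL:
SELECT a.name, b.name AS project
FROM tasks a
LEFT JOIN projects b ON a.project_id = b.id

Result:
name      | project
----------+--------
Design    | Beta   
Plan      | Beta   
Optimize  | NULL   
Refactor  | Beta   
Implement | Aurora 


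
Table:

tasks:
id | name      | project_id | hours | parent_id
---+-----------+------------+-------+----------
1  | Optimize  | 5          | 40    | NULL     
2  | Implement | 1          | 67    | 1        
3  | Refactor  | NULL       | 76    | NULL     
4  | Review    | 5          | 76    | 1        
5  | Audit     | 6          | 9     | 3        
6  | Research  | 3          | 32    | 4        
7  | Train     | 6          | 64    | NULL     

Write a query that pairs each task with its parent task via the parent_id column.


This is a self-join: tasks is joined to a second copy of itself, matching each row's parent_id to another row's id. Use LEFT JOIN so rows with parent_id=NULL are kept.
  - task 1 (Optimize): parent_id=NULL -> NULL
  - task 2 (Implement): parent_id=1 -> Optimize
  - task 3 (Refactor): parent_id=NULL -> NULL
  - task 4 (Review): parent_id=1 -> Optimize
  - task 5 (Audit): parent_id=3 -> Refactor
  - task 6 (Research): parent_id=4 -> Review
  - task 7 (Train): parent_id=NULL -> NULL

SQL:
SELECT a.name AS item, b.name AS parent
FROM tasks a
LEFT JOIN tasks b ON a.parent_id = b.id

Result:
item      | parent  
----------+---------
Optimize  | NULL    
Implement | Optimize
Refactor  | NULL    
Review    | Optimize
Audit     | Refactor
Research  | Review  
Train     | NULL    


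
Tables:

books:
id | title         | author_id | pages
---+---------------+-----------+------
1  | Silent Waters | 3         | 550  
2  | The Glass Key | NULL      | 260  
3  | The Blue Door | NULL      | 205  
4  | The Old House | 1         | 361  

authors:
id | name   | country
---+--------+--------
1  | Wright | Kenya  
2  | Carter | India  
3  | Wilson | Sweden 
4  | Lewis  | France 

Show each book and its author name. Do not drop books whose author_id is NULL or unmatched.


LEFT JOIN keeps every row from books (the left table); where author_id has no match in authors, the author columns become NULL. Walk through each book:
  - book 1 (Silent Waters): author_id=3 -> matches Wilson
  - book 2 (The Glass Key): author_id=NULL, no match -> kept with NULL
  - book 3 (The Blue Door): author_id=NULL, no match -> kept with NULL
  - book 4 (The Old House): author_id=1 -> matches Wright
All 4 rows appear; 2 have NULL author.

SQL:
SELECT a.title, b.name AS author
FROM books a
LEFT JOIN authors b ON a.author_id = b.id

Result:
title         | author
--------------+-------
Silent Waters | Wilson
The Glass Key | NULL  
The Blue Door | NULL  
The Old House | Wright


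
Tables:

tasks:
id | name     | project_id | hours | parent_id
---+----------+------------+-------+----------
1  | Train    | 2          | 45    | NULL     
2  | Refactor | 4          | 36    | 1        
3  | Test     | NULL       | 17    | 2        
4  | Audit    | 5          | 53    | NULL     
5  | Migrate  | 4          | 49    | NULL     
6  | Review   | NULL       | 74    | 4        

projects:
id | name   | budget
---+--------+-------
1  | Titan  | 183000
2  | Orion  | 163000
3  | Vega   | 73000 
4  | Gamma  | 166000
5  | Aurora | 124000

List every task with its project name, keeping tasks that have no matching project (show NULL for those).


LEFT JOIN keeps every row from tasks (the left table); where project_id has no match in projects, the project columns become NULL. Walk through each task:
  - task 1 (Train): project_id=2 -> matches Orion
  - task 2 (Refactor): project_id=4 -> matches Gamma
  - task 3 (Test): project_id=NULL, no match -> kept with NULL
  - task 4 (Audit): project_id=5 -> matches Aurora
  - task 5 (Migrate): project_id=4 -> matches Gamma
  - task 6 (Review): project_id=NULL, no match -> kept with NULL
All 6 rows appear; 2 have NULL project.

SQL:
SELECT a.name, b.name AS project
FROM tasks a
LEFT JOIN projects b ON a.project_id = b.id

Result:
name     | project
---------+--------
Train    | Orion  
Refactor | Gamma  
Test     | NULL   
Audit    | Aurora 
Migrate  | Gamma  
Review   | NULL   


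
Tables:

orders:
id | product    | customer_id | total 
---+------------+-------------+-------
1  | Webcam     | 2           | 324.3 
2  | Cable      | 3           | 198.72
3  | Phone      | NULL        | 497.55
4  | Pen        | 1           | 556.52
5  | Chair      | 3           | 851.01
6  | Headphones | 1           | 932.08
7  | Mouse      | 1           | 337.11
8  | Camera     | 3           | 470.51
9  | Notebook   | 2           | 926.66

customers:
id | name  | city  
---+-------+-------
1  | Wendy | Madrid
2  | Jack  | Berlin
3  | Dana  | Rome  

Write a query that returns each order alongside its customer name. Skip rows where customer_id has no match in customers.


INNER JOIN keeps only orders rows whose customer_id matches an id in customers. Walk through each order:
  - order 1 (Webcam): customer_id=2 -> matches Jack
  - order 2 (Cable): customer_id=3 -> matches Dana
  - order 3 (Phone): customer_id=NULL, no match -> dropped
  - order 4 (Pen): customer_id=1 -> matches Wendy
  - order 5 (Chair): customer_id=3 -> matches Dana
  - order 6 (Headphones): customer_id=1 -> matches Wendy
  - order 7 (Mouse): customer_id=1 -> matches Wendy
  - order 8 (Camera): customer_id=3 -> matches Dana
  - order 9 (Notebook): customer_id=2 -> matches Jack
So 1 of 9 rows is dropped.

SQL:
SELECT a.product, b.name AS customer
FROM orders a
INNER JOIN customers b ON a.customer_id = b.id

Result:
product    | customer
-----------+---------
Webcam     | Jack    
Cable      | Dana    
Pen        | Wendy   
Chair      | Dana    
Headphones | Wendy   
Mouse      | Wendy   
Camera     | Dana    
Notebook   | Jack    


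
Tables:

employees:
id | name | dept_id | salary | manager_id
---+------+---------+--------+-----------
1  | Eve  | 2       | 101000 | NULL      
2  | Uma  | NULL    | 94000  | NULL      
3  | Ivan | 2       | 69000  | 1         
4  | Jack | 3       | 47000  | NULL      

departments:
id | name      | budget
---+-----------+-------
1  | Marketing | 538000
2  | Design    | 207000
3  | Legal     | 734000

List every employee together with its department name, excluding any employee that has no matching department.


INNER JOIN keeps only employees rows whose dept_id matches an id in departments. Walk through each employee:
  - employee 1 (Eve): dept_id=2 -> matches Design
  - employee 2 (Uma): dept_id=NULL, no match -> dropped
  - employee 3 (Ivan): dept_id=2 -> matches Design
  - employee 4 (Jack): dept_id=3 -> matches Legal
So 1 of 4 rows is dropped.

SQL:
SELECT a.name, b.name AS department
FROM employees a
INNER JOIN departments b ON a.dept_id = b.id

Result:
name | department
-----+-----------
Eve  | Design    
Ivan | Design    
Jack | Legal     


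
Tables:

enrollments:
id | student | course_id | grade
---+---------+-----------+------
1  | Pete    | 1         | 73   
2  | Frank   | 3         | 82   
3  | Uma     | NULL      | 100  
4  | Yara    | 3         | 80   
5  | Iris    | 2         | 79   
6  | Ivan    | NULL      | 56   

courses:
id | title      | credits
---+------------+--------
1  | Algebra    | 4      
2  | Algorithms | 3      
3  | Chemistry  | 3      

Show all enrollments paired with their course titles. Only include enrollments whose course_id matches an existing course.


INNER JOIN keeps only enrollments rows whose course_id matches an id in courses. Walk through each enrollment:
  - enrollment 1 (Pete): course_id=1 -> matches Algebra
  - enrollment 2 (Frank): course_id=3 -> matches Chemistry
  - enrollment 3 (Uma): course_id=NULL, no match -> dropped
  - enrollment 4 (Yara): course_id=3 -> matches Chemistry
  - enrollment 5 (Iris): course_id=2 -> matches Algorithms
  - enrollment 6 (Ivan): course_id=NULL, no match -> dropped
So 2 of 6 rows are dropped.

SQL:
SELECT a.student, b.title AS course
FROM enrollments a
INNER JOIN courses b ON a.course_id = b.id

Result:
student | course    
--------+-----------
Pete    | Algebra   
Frank   | Chemistry 
Yara    | Chemistry 
Iris    | Algorithms


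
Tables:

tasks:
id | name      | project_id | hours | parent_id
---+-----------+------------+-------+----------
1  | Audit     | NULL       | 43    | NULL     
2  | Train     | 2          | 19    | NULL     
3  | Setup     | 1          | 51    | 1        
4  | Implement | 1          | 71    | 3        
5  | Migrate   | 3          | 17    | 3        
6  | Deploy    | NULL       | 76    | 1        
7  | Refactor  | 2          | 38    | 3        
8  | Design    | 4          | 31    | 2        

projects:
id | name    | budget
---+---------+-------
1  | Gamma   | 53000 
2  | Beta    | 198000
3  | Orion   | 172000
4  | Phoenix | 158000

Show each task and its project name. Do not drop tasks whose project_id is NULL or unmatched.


LEFT JOIN keeps every row from tasks (the left table); where project_id has no match in projects, the project columns become NULL. Walk through each task:
  - task 1 (Audit): project_id=NULL, no match -> kept with NULL
  - task 2 (Train): project_id=2 -> matches Beta
  - task 3 (Setup): project_id=1 -> matches Gamma
  - task 4 (Implement): project_id=1 -> matches Gamma
  - task 5 (Migrate): project_id=3 -> matches Orion
  - task 6 (Deploy): project_id=NULL, no match -> kept with NULL
  - task 7 (Refactor): project_id=2 -> matches Beta
  - task 8 (Design): project_id=4 -> matches Phoenix
All 8 rows appear; 2 have NULL project.

SQL:
SELECT a.name, b.name AS project
FROM tasks a
LEFT JOIN projects b ON a.project_id = b.id

Result:
name      | project
----------+--------
Audit     | NULL   
Train     | Beta   
Setup     | Gamma  
Implement | Gamma  
Migrate   | Orion  
Deploy    | NULL   
Refactor  | Beta   
Design    | Phoenix


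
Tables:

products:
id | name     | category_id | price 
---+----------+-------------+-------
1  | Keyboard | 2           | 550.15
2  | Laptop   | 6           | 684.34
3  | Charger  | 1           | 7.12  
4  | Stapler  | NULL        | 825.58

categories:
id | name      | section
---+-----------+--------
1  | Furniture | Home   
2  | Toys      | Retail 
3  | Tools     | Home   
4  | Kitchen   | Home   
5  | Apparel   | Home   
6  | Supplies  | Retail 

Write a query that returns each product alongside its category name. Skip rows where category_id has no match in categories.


INNER JOIN keeps only products rows whose category_id matches an id in categories. Walk through each product:
  - product 1 (Keyboard): category_id=2 -> matches Toys
  - product 2 (Laptop): category_id=6 -> matches Supplies
  - product 3 (Charger): category_id=1 -> matches Furniture
  - product 4 (Stapler): category_id=NULL, no match -> dropped
So 1 of 4 rows is dropped.

SQL:
SELECT a.name, b.name AS category
FROM products a
INNER JOIN categories b ON a.category_id = b.id

Result:
name     | category 
---------+----------
Keyboard | Toys     
Laptop   | Supplies 
Charger  | Furniture


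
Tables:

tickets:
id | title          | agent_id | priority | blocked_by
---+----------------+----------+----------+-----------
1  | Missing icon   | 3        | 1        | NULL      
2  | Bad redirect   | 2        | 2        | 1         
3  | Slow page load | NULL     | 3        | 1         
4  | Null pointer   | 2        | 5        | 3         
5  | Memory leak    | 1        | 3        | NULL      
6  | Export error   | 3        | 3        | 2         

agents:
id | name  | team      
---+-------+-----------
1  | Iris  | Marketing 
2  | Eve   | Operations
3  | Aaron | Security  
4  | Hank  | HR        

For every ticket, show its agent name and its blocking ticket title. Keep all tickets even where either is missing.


Two LEFT JOINs from the same base table tickets: one to agents via agent_id, one to tickets itself via blocked_by. Both are LEFT so every ticket is preserved.
Match against agents:
  - ticket 1 (Missing icon): agent_id=3 -> matches Aaron
  - ticket 2 (Bad redirect): agent_id=2 -> matches Eve
  - ticket 3 (Slow page load): agent_id=NULL, no match -> kept with NULL
  - ticket 4 (Null pointer): agent_id=2 -> matches Eve
  - ticket 5 (Memory leak): agent_id=1 -> matches Iris
  - ticket 6 (Export error): agent_id=3 -> matches Aaron
Match against tickets (self):
  - ticket 1 (Missing icon): blocked_by=NULL -> NULL
  - ticket 2 (Bad redirect): blocked_by=1 -> Missing icon
  - ticket 3 (Slow page load): blocked_by=1 -> Missing icon
  - ticket 4 (Null pointer): blocked_by=3 -> Slow page load
  - ticket 5 (Memory leak): blocked_by=NULL -> NULL
  - ticket 6 (Export error): blocked_by=2 -> Bad redirect

SQL:
SELECT a.title, b.name AS agent, c.title AS blocked_by
FROM tickets a
LEFT JOIN agents b ON a.agent_id = b.id
LEFT JOIN tickets c ON a.blocked_by = c.id

Result:
title          | agent | blocked_by    
---------------+-------+---------------
Missing icon   | Aaron | NULL          
Bad redirect   | Eve   | Missing icon  
Slow page load | NULL  | Missing icon  
Null pointer   | Eve   | Slow page load
Memory leak    | Iris  | NULL          
Export error   | Aaron | Bad redirect  


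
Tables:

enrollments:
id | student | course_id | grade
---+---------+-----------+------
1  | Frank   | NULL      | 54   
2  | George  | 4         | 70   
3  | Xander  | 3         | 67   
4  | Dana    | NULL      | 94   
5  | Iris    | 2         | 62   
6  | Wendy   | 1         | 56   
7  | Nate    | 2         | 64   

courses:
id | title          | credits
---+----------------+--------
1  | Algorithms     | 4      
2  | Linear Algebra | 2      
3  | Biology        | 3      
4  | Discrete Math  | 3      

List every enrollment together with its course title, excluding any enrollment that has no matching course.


INNER JOIN keeps only enrollments rows whose course_id matches an id in courses. Walk through each enrollment:
  - enrollment 1 (Frank): course_id=NULL, no match -> dropped
  - enrollment 2 (George): course_id=4 -> matches Discrete Math
  - enrollment 3 (Xander): course_id=3 -> matches Biology
  - enrollment 4 (Dana): course_id=NULL, no match -> dropped
  - enrollment 5 (Iris): course_id=2 -> matches Linear Algebra
  - enrollment 6 (Wendy): course_id=1 -> matches Algorithms
  - enrollment 7 (Nate): course_id=2 -> matches Linear Algebra
So 2 of 7 rows are dropped.

SQL:
SELECT a.student, b.title AS course
FROM enrollments a
INNER JOIN courses b ON a.course_id = b.id

Result:
student | course        
--------+---------------
George  | Discrete Math 
Xander  | Biology       
Iris    | Linear Algebra
Wendy   | Algorithms    
Nate    | Linear Algebra


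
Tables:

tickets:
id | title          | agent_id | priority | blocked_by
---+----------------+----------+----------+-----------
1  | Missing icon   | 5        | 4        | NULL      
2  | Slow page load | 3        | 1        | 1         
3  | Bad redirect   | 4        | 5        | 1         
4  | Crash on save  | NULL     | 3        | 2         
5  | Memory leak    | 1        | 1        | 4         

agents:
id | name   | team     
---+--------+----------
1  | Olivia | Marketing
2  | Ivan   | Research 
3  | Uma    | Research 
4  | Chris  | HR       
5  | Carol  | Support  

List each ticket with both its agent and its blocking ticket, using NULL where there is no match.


Two LEFT JOINs from the same base table tickets: one to agents via agent_id, one to tickets itself via blocked_by. Both are LEFT so every ticket is preserved.
Match against agents:
  - ticket 1 (Missing icon): agent_id=5 -> matches Carol
  - ticket 2 (Slow page load): agent_id=3 -> matches Uma
  - ticket 3 (Bad redirect): agent_id=4 -> matches Chris
  - ticket 4 (Crash on save): agent_id=NULL, no match -> kept with NULL
  - ticket 5 (Memory leak): agent_id=1 -> matches Olivia
Match against tickets (self):
  - ticket 1 (Missing icon): blocked_by=NULL -> NULL
  - ticket 2 (Slow page load): blocked_by=1 -> Missing icon
  - ticket 3 (Bad redirect): blocked_by=1 -> Missing icon
  - ticket 4 (Crash on save): blocked_by=2 -> Slow page load
  - ticket 5 (Memory leak): blocked_by=4 -> Crash on save

SQL:
SELECT a.title, b.name AS agent, c.title AS blocked_by
FROM tickets a
LEFT JOIN agents b ON a.agent_id = b.id
LEFT JOIN tickets c ON a.blocked_by = c.id

Result:
title          | agent  | blocked_by    
---------------+--------+---------------
Missing icon   | Carol  | NULL          
Slow page load | Uma    | Missing icon  
Bad redirect   | Chris  | Missing icon  
Crash on save  | NULL   | Slow page load
Memory leak    | Olivia | Crash on save 


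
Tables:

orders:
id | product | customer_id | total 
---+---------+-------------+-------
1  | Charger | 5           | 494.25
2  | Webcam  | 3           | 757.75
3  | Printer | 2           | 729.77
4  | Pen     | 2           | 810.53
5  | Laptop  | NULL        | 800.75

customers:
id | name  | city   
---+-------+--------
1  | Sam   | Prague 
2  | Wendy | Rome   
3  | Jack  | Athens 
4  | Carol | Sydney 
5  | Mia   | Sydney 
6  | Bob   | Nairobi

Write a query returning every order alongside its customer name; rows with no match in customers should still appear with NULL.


LEFT JOIN keeps every row from orders (the left table); where customer_id has no match in customers, the customer columns become NULL. Walk through each order:
  - order 1 (Charger): customer_id=5 -> matches Mia
  - order 2 (Webcam): customer_id=3 -> matches Jack
  - order 3 (Printer): customer_id=2 -> matches Wendy
  - order 4 (Pen): customer_id=2 -> matches Wendy
  - order 5 (Laptop): customer_id=NULL, no match -> kept with NULL
All 5 rows appear; 1 has NULL customer.

SQL:
SELECT a.product, b.name AS customer
FROM orders a
LEFT JOIN customers b ON a.customer_id = b.id

Result:
product | customer
--------+---------
Charger | Mia     
Webcam  | Jack    
Printer | Wendy   
Pen     | Wendy   
Laptop  | NULL    


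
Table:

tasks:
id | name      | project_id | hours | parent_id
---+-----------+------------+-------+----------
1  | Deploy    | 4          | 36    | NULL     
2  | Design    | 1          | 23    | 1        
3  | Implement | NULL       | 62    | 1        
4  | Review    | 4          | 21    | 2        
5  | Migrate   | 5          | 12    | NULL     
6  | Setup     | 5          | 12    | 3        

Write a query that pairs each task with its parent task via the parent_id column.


This is a self-join: tasks is joined to a second copy of itself, matching each row's parent_id to another row's id. Use LEFT JOIN so rows with parent_id=NULL are kept.
  - task 1 (Deploy): parent_id=NULL -> NULL
  - task 2 (Design): parent_id=1 -> Deploy
  - task 3 (Implement): parent_id=1 -> Deploy
  - task 4 (Review): parent_id=2 -> Design
  - task 5 (Migrate): parent_id=NULL -> NULL
  - task 6 (Setup): parent_id=3 -> Implement

SQL:
SELECT a.name AS item, b.name AS parent
FROM tasks a
LEFT JOIN tasks b ON a.parent_id = b.id

Result:
item      | parent   
----------+----------
Deploy    | NULL     
Design    | Deploy   
Implement | Deploy   
Review    | Design   
Migrate   | NULL     
Setup     | Implement
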